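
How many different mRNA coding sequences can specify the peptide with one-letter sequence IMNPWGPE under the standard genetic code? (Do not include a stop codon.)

768

Ile: 3 codons.
Met: 1 codon.
Asn: 2 codons.
Pro: 4 codons.
Trp: 1 codon.
Gly: 4 codons.
Pro: 4 codons.
Glu: 2 codons.
3 × 1 × 2 × 4 × 1 × 4 × 4 × 2 = 768.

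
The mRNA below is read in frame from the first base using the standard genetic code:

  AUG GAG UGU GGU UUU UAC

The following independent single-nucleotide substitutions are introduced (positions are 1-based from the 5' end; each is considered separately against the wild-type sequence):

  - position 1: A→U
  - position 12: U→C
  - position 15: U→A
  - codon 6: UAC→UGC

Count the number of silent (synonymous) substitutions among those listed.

1

Codon 1: AUG (Met) → UUG (Leu) — missense.
Codon 4: GGU (Gly) → GGC (Gly) — synonymous.
Codon 5: UUU (Phe) → UUA (Leu) — missense.
Codon 6: UAC (Tyr) → UGC (Cys) — missense.
Synonymous: 1 of 4.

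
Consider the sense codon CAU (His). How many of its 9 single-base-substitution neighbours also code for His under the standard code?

1

Position 1: none → 0 synonymous.
Position 2: none → 0 synonymous.
Position 3: CAC → 1 synonymous.
Total: 0 + 0 + 1 = 1.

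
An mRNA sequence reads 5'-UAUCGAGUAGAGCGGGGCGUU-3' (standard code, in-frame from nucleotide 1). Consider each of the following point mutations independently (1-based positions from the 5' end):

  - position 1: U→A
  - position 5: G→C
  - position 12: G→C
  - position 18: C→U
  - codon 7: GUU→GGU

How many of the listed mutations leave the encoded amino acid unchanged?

1

Codon 1: UAU (Tyr) → AAU (Asn) — missense.
Codon 2: CGA (Arg) → CCA (Pro) — missense.
Codon 4: GAG (Glu) → GAC (Asp) — missense.
Codon 6: GGC (Gly) → GGU (Gly) — synonymous.
Codon 7: GUU (Val) → GGU (Gly) — missense.
Synonymous: 1 of 5.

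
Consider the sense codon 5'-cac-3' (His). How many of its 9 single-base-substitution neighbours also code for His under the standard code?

1

Position 1: none → 0 synonymous.
Position 2: none → 0 synonymous.
Position 3: CAU → 1 synonymous.
Total: 0 + 0 + 1 = 1.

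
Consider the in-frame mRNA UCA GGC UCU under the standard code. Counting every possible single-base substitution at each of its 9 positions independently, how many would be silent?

9

Codon 1 (UCA, Ser): 3 synonymous substitutions.
Codon 2 (GGC, Gly): 3 synonymous substitutions.
Codon 3 (UCU, Ser): 3 synonymous substitutions.
Total: 3 + 3 + 3 = 9.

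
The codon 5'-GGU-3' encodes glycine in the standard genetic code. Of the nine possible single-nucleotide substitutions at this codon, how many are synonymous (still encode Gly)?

Position 1: none → 0 synonymous.
Position 2: none → 0 synonymous.
Position 3: GGC, GGA, GGG → 3 synonymous.
Total: 0 + 0 + 3 = 3.

3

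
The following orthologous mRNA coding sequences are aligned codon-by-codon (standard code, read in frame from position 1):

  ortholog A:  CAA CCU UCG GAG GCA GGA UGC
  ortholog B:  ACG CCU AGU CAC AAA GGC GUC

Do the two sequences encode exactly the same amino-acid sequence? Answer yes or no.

no

Codon 1: CAA Gln / ACG Thr — nonsynonymous.
Codon 2: CCU Pro / CCU Pro — identical.
Codon 3: UCG Ser / AGU Ser — synonymous.
Codon 4: GAG Glu / CAC His — nonsynonymous.
Codon 5: GCA Ala / AAA Lys — nonsynonymous.
Codon 6: GGA Gly / GGC Gly — synonymous.
Codon 7: UGC Cys / GUC Val — nonsynonymous.
Nonsynonymous differences: 4 → different protein.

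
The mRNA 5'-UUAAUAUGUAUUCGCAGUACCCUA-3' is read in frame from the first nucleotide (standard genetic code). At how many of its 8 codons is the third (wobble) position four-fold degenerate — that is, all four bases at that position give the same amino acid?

3

Codon 1 UUA (Leu): third position 2-fold.
Codon 2 AUA (Ile): third position 3-fold.
Codon 3 UGU (Cys): third position 2-fold.
Codon 4 AUU (Ile): third position 3-fold.
Codon 5 CGC (Arg): third position 4-fold.
Codon 6 AGU (Ser): third position 2-fold.
Codon 7 ACC (Thr): third position 4-fold.
Codon 8 CUA (Leu): third position 4-fold.
Four-fold degenerate third positions: 3.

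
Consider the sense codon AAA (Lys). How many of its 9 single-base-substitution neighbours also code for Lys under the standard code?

Position 1: none → 0 synonymous.
Position 2: none → 0 synonymous.
Position 3: AAG → 1 synonymous.
Total: 0 + 0 + 1 = 1.

1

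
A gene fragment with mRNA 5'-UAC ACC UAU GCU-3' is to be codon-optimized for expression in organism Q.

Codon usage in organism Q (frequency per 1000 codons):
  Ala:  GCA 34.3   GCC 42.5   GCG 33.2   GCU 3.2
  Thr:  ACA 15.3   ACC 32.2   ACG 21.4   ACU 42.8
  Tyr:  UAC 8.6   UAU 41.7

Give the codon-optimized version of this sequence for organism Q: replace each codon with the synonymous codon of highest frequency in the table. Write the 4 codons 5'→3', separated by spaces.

Codon 1 (Tyr): best is UAU at 41.7.
Codon 2 (Thr): best is ACU at 42.8.
Codon 3 (Tyr): best is UAU at 41.7.
Codon 4 (Ala): best is GCC at 42.5.

UAU ACU UAU GCC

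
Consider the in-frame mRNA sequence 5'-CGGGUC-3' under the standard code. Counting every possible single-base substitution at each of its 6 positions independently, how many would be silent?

Codon 1 (CGG, Arg): 4 synonymous substitutions.
Codon 2 (GUC, Val): 3 synonymous substitutions.
Total: 4 + 3 = 7.

7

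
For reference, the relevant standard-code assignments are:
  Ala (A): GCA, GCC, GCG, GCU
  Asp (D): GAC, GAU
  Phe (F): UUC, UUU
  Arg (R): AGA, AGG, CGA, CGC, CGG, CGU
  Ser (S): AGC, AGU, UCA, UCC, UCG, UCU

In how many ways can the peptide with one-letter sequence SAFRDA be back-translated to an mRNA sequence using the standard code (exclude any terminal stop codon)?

2304

Ser: 6 codons.
Ala: 4 codons.
Phe: 2 codons.
Arg: 6 codons.
Asp: 2 codons.
Ala: 4 codons.
6 × 4 × 2 × 6 × 2 × 4 = 2304.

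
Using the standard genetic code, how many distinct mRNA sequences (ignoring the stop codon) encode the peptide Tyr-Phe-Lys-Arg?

Tyr: 2 codons.
Phe: 2 codons.
Lys: 2 codons.
Arg: 6 codons.
2 × 2 × 2 × 6 = 48.

48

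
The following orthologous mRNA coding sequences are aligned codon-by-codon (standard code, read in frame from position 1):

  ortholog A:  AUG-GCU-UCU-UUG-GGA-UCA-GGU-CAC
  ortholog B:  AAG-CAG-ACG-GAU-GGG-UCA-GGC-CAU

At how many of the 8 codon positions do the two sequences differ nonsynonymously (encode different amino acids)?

Codon 1: AUG Met / AAG Lys — nonsynonymous.
Codon 2: GCU Ala / CAG Gln — nonsynonymous.
Codon 3: UCU Ser / ACG Thr — nonsynonymous.
Codon 4: UUG Leu / GAU Asp — nonsynonymous.
Codon 5: GGA Gly / GGG Gly — synonymous.
Codon 6: UCA Ser / UCA Ser — identical.
Codon 7: GGU Gly / GGC Gly — synonymous.
Codon 8: CAC His / CAU His — synonymous.
Nonsynonymous differences: 4.

4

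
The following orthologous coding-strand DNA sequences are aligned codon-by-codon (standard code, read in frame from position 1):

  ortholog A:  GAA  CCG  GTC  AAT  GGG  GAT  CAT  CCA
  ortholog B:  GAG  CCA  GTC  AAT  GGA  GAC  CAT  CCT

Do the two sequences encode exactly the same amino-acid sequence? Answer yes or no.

Codon 1: GAA Glu / GAG Glu — synonymous.
Codon 2: CCG Pro / CCA Pro — synonymous.
Codon 3: GTC Val / GTC Val — identical.
Codon 4: AAT Asn / AAT Asn — identical.
Codon 5: GGG Gly / GGA Gly — synonymous.
Codon 6: GAT Asp / GAC Asp — synonymous.
Codon 7: CAT His / CAT His — identical.
Codon 8: CCA Pro / CCT Pro — synonymous.
Nonsynonymous differences: 0 → same protein.

yes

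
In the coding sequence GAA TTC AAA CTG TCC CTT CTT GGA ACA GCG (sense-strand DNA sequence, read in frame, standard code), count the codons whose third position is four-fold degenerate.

Codon 1 GAA (Glu): third position 2-fold.
Codon 2 TTC (Phe): third position 2-fold.
Codon 3 AAA (Lys): third position 2-fold.
Codon 4 CTG (Leu): third position 4-fold.
Codon 5 TCC (Ser): third position 4-fold.
Codon 6 CTT (Leu): third position 4-fold.
Codon 7 CTT (Leu): third position 4-fold.
Codon 8 GGA (Gly): third position 4-fold.
Codon 9 ACA (Thr): third position 4-fold.
Codon 10 GCG (Ala): third position 4-fold.
Four-fold degenerate third positions: 7.

7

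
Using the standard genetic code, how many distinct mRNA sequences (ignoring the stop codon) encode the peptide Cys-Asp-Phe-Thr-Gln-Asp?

Cys: 2 codons.
Asp: 2 codons.
Phe: 2 codons.
Thr: 4 codons.
Gln: 2 codons.
Asp: 2 codons.
2 × 2 × 2 × 4 × 2 × 2 = 128.

128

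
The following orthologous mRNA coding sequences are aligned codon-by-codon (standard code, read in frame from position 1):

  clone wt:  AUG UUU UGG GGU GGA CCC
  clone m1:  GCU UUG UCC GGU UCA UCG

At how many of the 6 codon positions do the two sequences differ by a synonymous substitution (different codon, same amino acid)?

0

Codon 1: AUG Met / GCU Ala — nonsynonymous.
Codon 2: UUU Phe / UUG Leu — nonsynonymous.
Codon 3: UGG Trp / UCC Ser — nonsynonymous.
Codon 4: GGU Gly / GGU Gly — identical.
Codon 5: GGA Gly / UCA Ser — nonsynonymous.
Codon 6: CCC Pro / UCG Ser — nonsynonymous.
Synonymous differences: 0.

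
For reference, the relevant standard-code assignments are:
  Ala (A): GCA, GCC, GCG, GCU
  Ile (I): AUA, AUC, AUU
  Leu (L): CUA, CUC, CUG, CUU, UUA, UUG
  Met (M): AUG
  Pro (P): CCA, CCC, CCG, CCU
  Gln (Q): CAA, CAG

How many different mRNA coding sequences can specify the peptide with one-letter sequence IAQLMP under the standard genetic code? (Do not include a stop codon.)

576

Ile: 3 codons.
Ala: 4 codons.
Gln: 2 codons.
Leu: 6 codons.
Met: 1 codon.
Pro: 4 codons.
3 × 4 × 2 × 6 × 1 × 4 = 576.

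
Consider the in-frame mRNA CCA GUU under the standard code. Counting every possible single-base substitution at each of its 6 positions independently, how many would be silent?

6

Codon 1 (CCA, Pro): 3 synonymous substitutions.
Codon 2 (GUU, Val): 3 synonymous substitutions.
Total: 3 + 3 = 6.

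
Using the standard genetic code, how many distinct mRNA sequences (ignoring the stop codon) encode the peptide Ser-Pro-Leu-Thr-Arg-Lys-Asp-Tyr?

27648

Ser: 6 codons.
Pro: 4 codons.
Leu: 6 codons.
Thr: 4 codons.
Arg: 6 codons.
Lys: 2 codons.
Asp: 2 codons.
Tyr: 2 codons.
6 × 4 × 6 × 4 × 6 × 2 × 2 × 2 = 27648.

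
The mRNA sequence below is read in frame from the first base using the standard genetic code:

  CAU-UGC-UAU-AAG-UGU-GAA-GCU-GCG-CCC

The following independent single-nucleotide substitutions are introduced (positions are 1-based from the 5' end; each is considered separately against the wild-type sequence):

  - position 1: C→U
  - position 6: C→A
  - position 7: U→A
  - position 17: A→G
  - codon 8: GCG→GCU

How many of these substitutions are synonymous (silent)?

1

Codon 1: CAU (His) → UAU (Tyr) — missense.
Codon 2: UGC (Cys) → UGA (Stop) — nonsense.
Codon 3: UAU (Tyr) → AAU (Asn) — missense.
Codon 6: GAA (Glu) → GGA (Gly) — missense.
Codon 8: GCG (Ala) → GCU (Ala) — synonymous.
Synonymous: 1 of 5.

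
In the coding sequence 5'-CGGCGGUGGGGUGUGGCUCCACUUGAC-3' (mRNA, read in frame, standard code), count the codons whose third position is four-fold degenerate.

Codon 1 CGG (Arg): third position 4-fold.
Codon 2 CGG (Arg): third position 4-fold.
Codon 3 UGG (Trp): third position 1-fold.
Codon 4 GGU (Gly): third position 4-fold.
Codon 5 GUG (Val): third position 4-fold.
Codon 6 GCU (Ala): third position 4-fold.
Codon 7 CCA (Pro): third position 4-fold.
Codon 8 CUU (Leu): third position 4-fold.
Codon 9 GAC (Asp): third position 2-fold.
Four-fold degenerate third positions: 7.

7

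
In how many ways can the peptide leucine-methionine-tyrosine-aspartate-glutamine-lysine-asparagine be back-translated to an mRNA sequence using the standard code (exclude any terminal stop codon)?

Leu: 6 codons.
Met: 1 codon.
Tyr: 2 codons.
Asp: 2 codons.
Gln: 2 codons.
Lys: 2 codons.
Asn: 2 codons.
6 × 1 × 2 × 2 × 2 × 2 × 2 = 192.

192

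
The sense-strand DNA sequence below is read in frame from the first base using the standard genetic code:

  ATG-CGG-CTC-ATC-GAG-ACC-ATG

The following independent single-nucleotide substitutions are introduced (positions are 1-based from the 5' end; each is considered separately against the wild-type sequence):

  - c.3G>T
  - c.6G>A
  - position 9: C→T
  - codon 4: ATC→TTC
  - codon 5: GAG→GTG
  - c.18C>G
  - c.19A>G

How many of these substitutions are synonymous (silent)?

3

Codon 1: ATG (Met) → ATT (Ile) — missense.
Codon 2: CGG (Arg) → CGA (Arg) — synonymous.
Codon 3: CTC (Leu) → CTT (Leu) — synonymous.
Codon 4: ATC (Ile) → TTC (Phe) — missense.
Codon 5: GAG (Glu) → GTG (Val) — missense.
Codon 6: ACC (Thr) → ACG (Thr) — synonymous.
Codon 7: ATG (Met) → GTG (Val) — missense.
Synonymous: 3 of 7.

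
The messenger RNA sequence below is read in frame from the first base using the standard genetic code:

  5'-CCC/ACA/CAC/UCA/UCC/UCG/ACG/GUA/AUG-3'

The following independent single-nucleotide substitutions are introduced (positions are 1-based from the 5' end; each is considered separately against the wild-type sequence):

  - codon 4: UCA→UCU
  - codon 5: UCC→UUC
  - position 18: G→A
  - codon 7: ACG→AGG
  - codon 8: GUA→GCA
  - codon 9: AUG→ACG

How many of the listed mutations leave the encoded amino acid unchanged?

2

Codon 4: UCA (Ser) → UCU (Ser) — synonymous.
Codon 5: UCC (Ser) → UUC (Phe) — missense.
Codon 6: UCG (Ser) → UCA (Ser) — synonymous.
Codon 7: ACG (Thr) → AGG (Arg) — missense.
Codon 8: GUA (Val) → GCA (Ala) — missense.
Codon 9: AUG (Met) → ACG (Thr) — missense.
Synonymous: 2 of 6.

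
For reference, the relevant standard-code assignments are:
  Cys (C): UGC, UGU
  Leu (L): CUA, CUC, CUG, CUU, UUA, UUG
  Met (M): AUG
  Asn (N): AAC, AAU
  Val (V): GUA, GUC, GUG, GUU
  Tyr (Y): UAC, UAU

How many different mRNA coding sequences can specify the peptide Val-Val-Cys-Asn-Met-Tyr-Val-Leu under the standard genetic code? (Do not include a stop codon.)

3072

Val: 4 codons.
Val: 4 codons.
Cys: 2 codons.
Asn: 2 codons.
Met: 1 codon.
Tyr: 2 codons.
Val: 4 codons.
Leu: 6 codons.
4 × 4 × 2 × 2 × 1 × 2 × 4 × 6 = 3072.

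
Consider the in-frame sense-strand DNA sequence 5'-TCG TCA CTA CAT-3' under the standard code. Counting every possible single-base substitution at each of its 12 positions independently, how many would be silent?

Codon 1 (TCG, Ser): 3 synonymous substitutions.
Codon 2 (TCA, Ser): 3 synonymous substitutions.
Codon 3 (CTA, Leu): 4 synonymous substitutions.
Codon 4 (CAT, His): 1 synonymous substitution.
Total: 3 + 3 + 4 + 1 = 11.

11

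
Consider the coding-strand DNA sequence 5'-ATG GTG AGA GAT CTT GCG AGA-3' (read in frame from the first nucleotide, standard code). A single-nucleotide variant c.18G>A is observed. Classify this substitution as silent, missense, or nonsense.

Position 18 falls in codon 6: GCG → Ala.
After the substitution the codon is GCA → Ala.
Both encode Ala, so the change is synonymous.

silent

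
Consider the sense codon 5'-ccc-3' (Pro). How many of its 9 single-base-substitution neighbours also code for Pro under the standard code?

3

Position 1: none → 0 synonymous.
Position 2: none → 0 synonymous.
Position 3: CCU, CCA, CCG → 3 synonymous.
Total: 0 + 0 + 3 = 3.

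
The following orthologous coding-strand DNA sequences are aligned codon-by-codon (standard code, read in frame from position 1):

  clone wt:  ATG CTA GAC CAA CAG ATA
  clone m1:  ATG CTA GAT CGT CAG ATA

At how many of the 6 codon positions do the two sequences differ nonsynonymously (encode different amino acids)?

1

Codon 1: ATG Met / ATG Met — identical.
Codon 2: CTA Leu / CTA Leu — identical.
Codon 3: GAC Asp / GAT Asp — synonymous.
Codon 4: CAA Gln / CGT Arg — nonsynonymous.
Codon 5: CAG Gln / CAG Gln — identical.
Codon 6: ATA Ile / ATA Ile — identical.
Nonsynonymous differences: 1.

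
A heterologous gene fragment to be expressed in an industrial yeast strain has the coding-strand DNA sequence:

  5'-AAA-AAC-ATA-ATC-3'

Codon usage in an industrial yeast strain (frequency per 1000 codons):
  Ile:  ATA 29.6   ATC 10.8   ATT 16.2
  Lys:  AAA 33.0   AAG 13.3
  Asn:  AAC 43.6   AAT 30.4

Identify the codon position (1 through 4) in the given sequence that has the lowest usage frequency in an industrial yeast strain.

4

Codon 1 AAA (Lys): 33.0 per 1000.
Codon 2 AAC (Asn): 43.6 per 1000.
Codon 3 ATA (Ile): 29.6 per 1000.
Codon 4 ATC (Ile): 10.8 per 1000.
Lowest frequency is 10.8 at codon 4.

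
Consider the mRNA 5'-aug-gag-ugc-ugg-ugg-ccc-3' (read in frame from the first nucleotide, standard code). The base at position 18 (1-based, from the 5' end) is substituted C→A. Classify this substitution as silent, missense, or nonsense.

Position 18 falls in codon 6: CCC → Pro.
After the substitution the codon is CCA → Pro.
Both encode Pro, so the change is synonymous.

silent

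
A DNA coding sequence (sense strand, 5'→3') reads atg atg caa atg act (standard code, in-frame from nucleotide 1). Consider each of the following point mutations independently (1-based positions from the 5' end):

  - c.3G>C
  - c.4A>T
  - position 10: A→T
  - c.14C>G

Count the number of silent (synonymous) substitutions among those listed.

Codon 1: ATG (Met) → ATC (Ile) — missense.
Codon 2: ATG (Met) → TTG (Leu) — missense.
Codon 4: ATG (Met) → TTG (Leu) — missense.
Codon 5: ACT (Thr) → AGT (Ser) — missense.
Synonymous: 0 of 4.

0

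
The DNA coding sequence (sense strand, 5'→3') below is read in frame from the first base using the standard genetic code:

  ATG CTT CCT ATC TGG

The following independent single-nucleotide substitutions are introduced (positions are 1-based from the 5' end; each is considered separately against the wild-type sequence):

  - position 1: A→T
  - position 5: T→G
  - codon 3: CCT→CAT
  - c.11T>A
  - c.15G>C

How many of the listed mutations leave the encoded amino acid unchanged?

0

Codon 1: ATG (Met) → TTG (Leu) — missense.
Codon 2: CTT (Leu) → CGT (Arg) — missense.
Codon 3: CCT (Pro) → CAT (His) — missense.
Codon 4: ATC (Ile) → AAC (Asn) — missense.
Codon 5: TGG (Trp) → TGC (Cys) — missense.
Synonymous: 0 of 5.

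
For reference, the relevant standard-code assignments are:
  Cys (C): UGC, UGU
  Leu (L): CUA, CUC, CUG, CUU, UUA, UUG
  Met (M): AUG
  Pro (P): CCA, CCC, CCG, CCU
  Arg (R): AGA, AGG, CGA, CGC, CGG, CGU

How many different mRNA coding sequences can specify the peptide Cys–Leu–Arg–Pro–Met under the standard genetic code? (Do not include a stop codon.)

Cys: 2 codons.
Leu: 6 codons.
Arg: 6 codons.
Pro: 4 codons.
Met: 1 codon.
2 × 6 × 6 × 4 × 1 = 288.

288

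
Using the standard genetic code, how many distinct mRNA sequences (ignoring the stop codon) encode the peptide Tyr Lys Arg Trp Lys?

48

Tyr: 2 codons.
Lys: 2 codons.
Arg: 6 codons.
Trp: 1 codon.
Lys: 2 codons.
2 × 2 × 6 × 1 × 2 = 48.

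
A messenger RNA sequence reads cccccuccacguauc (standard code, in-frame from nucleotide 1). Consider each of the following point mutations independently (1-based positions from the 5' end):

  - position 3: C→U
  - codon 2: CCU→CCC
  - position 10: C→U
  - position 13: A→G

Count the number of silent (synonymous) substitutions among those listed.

Codon 1: CCC (Pro) → CCU (Pro) — synonymous.
Codon 2: CCU (Pro) → CCC (Pro) — synonymous.
Codon 4: CGU (Arg) → UGU (Cys) — missense.
Codon 5: AUC (Ile) → GUC (Val) — missense.
Synonymous: 2 of 4.

2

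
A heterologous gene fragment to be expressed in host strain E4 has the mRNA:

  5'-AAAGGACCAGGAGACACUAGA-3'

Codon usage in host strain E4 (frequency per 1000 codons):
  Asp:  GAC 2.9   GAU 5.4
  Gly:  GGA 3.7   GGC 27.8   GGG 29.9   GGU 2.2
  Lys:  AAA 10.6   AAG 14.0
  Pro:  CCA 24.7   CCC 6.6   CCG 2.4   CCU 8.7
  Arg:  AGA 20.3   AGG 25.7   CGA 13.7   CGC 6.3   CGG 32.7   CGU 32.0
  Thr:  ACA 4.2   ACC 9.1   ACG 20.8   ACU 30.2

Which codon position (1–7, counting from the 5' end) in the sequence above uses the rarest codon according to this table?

5

Codon 1 AAA (Lys): 10.6 per 1000.
Codon 2 GGA (Gly): 3.7 per 1000.
Codon 3 CCA (Pro): 24.7 per 1000.
Codon 4 GGA (Gly): 3.7 per 1000.
Codon 5 GAC (Asp): 2.9 per 1000.
Codon 6 ACU (Thr): 30.2 per 1000.
Codon 7 AGA (Arg): 20.3 per 1000.
Lowest frequency is 2.9 at codon 5.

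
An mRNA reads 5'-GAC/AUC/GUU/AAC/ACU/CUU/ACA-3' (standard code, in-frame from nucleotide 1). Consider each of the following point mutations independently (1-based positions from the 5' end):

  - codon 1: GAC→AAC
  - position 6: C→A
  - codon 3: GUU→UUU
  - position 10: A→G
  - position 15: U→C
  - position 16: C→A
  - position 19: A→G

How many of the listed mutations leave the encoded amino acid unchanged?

2

Codon 1: GAC (Asp) → AAC (Asn) — missense.
Codon 2: AUC (Ile) → AUA (Ile) — synonymous.
Codon 3: GUU (Val) → UUU (Phe) — missense.
Codon 4: AAC (Asn) → GAC (Asp) — missense.
Codon 5: ACU (Thr) → ACC (Thr) — synonymous.
Codon 6: CUU (Leu) → AUU (Ile) — missense.
Codon 7: ACA (Thr) → GCA (Ala) — missense.
Synonymous: 2 of 7.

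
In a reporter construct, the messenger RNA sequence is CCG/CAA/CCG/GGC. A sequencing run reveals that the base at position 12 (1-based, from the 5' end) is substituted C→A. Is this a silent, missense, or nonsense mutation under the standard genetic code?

silent

Position 12 falls in codon 4: GGC → Gly.
After the substitution the codon is GGA → Gly.
Both encode Gly, so the change is synonymous.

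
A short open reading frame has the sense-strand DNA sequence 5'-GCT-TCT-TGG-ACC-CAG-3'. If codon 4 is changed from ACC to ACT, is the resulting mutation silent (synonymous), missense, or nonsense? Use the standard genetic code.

silent

Position 12 falls in codon 4: ACC → Thr.
After the substitution the codon is ACT → Thr.
Both encode Thr, so the change is synonymous.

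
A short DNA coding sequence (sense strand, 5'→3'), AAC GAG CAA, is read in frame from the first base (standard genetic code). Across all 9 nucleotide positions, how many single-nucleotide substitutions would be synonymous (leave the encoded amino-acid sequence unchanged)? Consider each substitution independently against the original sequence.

Codon 1 (AAC, Asn): 1 synonymous substitution.
Codon 2 (GAG, Glu): 1 synonymous substitution.
Codon 3 (CAA, Gln): 1 synonymous substitution.
Total: 1 + 1 + 1 = 3.

3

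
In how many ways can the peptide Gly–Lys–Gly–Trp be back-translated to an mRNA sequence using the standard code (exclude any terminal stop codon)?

Gly: 4 codons.
Lys: 2 codons.
Gly: 4 codons.
Trp: 1 codon.
4 × 2 × 4 × 1 = 32.

32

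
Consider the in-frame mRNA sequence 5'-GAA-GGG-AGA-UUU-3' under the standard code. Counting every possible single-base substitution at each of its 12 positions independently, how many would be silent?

Codon 1 (GAA, Glu): 1 synonymous substitution.
Codon 2 (GGG, Gly): 3 synonymous substitutions.
Codon 3 (AGA, Arg): 2 synonymous substitutions.
Codon 4 (UUU, Phe): 1 synonymous substitution.
Total: 1 + 3 + 2 + 1 = 7.

7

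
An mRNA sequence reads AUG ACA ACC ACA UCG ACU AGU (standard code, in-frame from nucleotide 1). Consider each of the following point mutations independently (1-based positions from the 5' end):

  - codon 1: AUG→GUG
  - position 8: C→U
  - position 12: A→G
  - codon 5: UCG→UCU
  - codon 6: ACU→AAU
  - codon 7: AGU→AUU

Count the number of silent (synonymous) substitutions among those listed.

Codon 1: AUG (Met) → GUG (Val) — missense.
Codon 3: ACC (Thr) → AUC (Ile) — missense.
Codon 4: ACA (Thr) → ACG (Thr) — synonymous.
Codon 5: UCG (Ser) → UCU (Ser) — synonymous.
Codon 6: ACU (Thr) → AAU (Asn) — missense.
Codon 7: AGU (Ser) → AUU (Ile) — missense.
Synonymous: 2 of 6.

2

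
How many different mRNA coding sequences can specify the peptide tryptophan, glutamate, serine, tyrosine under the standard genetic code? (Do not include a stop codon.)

Trp: 1 codon.
Glu: 2 codons.
Ser: 6 codons.
Tyr: 2 codons.
1 × 2 × 6 × 2 = 24.

24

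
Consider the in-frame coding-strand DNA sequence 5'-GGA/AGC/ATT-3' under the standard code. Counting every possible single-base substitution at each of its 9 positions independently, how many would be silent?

6

Codon 1 (GGA, Gly): 3 synonymous substitutions.
Codon 2 (AGC, Ser): 1 synonymous substitution.
Codon 3 (ATT, Ile): 2 synonymous substitutions.
Total: 3 + 1 + 2 = 6.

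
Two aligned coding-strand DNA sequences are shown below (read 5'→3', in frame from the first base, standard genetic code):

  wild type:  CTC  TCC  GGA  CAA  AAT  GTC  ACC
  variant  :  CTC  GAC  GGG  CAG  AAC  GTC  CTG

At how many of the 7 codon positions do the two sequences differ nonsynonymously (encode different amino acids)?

2

Codon 1: CTC Leu / CTC Leu — identical.
Codon 2: TCC Ser / GAC Asp — nonsynonymous.
Codon 3: GGA Gly / GGG Gly — synonymous.
Codon 4: CAA Gln / CAG Gln — synonymous.
Codon 5: AAT Asn / AAC Asn — synonymous.
Codon 6: GTC Val / GTC Val — identical.
Codon 7: ACC Thr / CTG Leu — nonsynonymous.
Nonsynonymous differences: 2.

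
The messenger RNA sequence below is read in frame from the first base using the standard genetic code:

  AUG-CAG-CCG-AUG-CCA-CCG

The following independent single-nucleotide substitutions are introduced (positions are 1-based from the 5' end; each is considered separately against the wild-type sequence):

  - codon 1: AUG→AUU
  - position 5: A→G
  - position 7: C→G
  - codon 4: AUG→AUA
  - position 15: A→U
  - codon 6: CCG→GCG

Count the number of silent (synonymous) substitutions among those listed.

1

Codon 1: AUG (Met) → AUU (Ile) — missense.
Codon 2: CAG (Gln) → CGG (Arg) — missense.
Codon 3: CCG (Pro) → GCG (Ala) — missense.
Codon 4: AUG (Met) → AUA (Ile) — missense.
Codon 5: CCA (Pro) → CCU (Pro) — synonymous.
Codon 6: CCG (Pro) → GCG (Ala) — missense.
Synonymous: 1 of 6.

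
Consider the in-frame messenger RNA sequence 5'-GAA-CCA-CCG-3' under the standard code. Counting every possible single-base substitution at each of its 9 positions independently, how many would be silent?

7

Codon 1 (GAA, Glu): 1 synonymous substitution.
Codon 2 (CCA, Pro): 3 synonymous substitutions.
Codon 3 (CCG, Pro): 3 synonymous substitutions.
Total: 1 + 3 + 3 = 7.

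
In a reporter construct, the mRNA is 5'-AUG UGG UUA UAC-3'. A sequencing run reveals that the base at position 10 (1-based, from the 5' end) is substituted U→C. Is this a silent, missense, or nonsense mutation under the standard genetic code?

missense

Position 10 falls in codon 4: UAC → Tyr.
After the substitution the codon is CAC → His.
Tyr ≠ His, so this is a missense mutation.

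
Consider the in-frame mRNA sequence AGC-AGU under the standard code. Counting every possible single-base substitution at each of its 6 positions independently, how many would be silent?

2

Codon 1 (AGC, Ser): 1 synonymous substitution.
Codon 2 (AGU, Ser): 1 synonymous substitution.
Total: 1 + 1 = 2.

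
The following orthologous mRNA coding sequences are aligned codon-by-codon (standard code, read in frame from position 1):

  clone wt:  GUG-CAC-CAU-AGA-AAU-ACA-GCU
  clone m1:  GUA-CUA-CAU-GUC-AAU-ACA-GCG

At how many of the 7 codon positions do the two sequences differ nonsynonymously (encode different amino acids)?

2

Codon 1: GUG Val / GUA Val — synonymous.
Codon 2: CAC His / CUA Leu — nonsynonymous.
Codon 3: CAU His / CAU His — identical.
Codon 4: AGA Arg / GUC Val — nonsynonymous.
Codon 5: AAU Asn / AAU Asn — identical.
Codon 6: ACA Thr / ACA Thr — identical.
Codon 7: GCU Ala / GCG Ala — synonymous.
Nonsynonymous differences: 2.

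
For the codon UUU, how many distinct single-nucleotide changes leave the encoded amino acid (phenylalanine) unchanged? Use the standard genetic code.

Position 1: none → 0 synonymous.
Position 2: none → 0 synonymous.
Position 3: UUC → 1 synonymous.
Total: 0 + 0 + 1 = 1.

1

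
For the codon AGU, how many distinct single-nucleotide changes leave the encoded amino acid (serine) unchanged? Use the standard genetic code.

Position 1: none → 0 synonymous.
Position 2: none → 0 synonymous.
Position 3: AGC → 1 synonymous.
Total: 0 + 0 + 1 = 1.

1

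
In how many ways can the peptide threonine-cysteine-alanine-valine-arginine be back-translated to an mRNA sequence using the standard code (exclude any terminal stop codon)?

768

Thr: 4 codons.
Cys: 2 codons.
Ala: 4 codons.
Val: 4 codons.
Arg: 6 codons.
4 × 2 × 4 × 4 × 6 = 768.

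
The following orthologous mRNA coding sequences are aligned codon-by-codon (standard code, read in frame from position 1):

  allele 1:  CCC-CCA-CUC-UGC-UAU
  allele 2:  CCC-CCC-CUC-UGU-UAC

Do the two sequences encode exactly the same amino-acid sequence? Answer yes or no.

Codon 1: CCC Pro / CCC Pro — identical.
Codon 2: CCA Pro / CCC Pro — synonymous.
Codon 3: CUC Leu / CUC Leu — identical.
Codon 4: UGC Cys / UGU Cys — synonymous.
Codon 5: UAU Tyr / UAC Tyr — synonymous.
Nonsynonymous differences: 0 → same protein.

yes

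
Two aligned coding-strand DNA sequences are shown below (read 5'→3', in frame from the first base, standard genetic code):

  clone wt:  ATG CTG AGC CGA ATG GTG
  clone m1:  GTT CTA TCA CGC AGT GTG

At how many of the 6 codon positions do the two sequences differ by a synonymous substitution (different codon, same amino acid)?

3

Codon 1: ATG Met / GTT Val — nonsynonymous.
Codon 2: CTG Leu / CTA Leu — synonymous.
Codon 3: AGC Ser / TCA Ser — synonymous.
Codon 4: CGA Arg / CGC Arg — synonymous.
Codon 5: ATG Met / AGT Ser — nonsynonymous.
Codon 6: GTG Val / GTG Val — identical.
Synonymous differences: 3.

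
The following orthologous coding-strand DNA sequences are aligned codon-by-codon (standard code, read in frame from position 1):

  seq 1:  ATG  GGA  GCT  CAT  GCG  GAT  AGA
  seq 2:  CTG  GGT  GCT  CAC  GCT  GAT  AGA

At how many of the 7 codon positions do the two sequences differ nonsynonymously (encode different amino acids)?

Codon 1: ATG Met / CTG Leu — nonsynonymous.
Codon 2: GGA Gly / GGT Gly — synonymous.
Codon 3: GCT Ala / GCT Ala — identical.
Codon 4: CAT His / CAC His — synonymous.
Codon 5: GCG Ala / GCT Ala — synonymous.
Codon 6: GAT Asp / GAT Asp — identical.
Codon 7: AGA Arg / AGA Arg — identical.
Nonsynonymous differences: 1.

1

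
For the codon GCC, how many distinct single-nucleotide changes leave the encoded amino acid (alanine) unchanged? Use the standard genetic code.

Position 1: none → 0 synonymous.
Position 2: none → 0 synonymous.
Position 3: GCU, GCA, GCG → 3 synonymous.
Total: 0 + 0 + 3 = 3.

3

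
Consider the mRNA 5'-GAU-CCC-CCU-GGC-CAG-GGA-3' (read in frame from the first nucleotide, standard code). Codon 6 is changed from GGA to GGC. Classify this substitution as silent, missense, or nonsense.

Position 18 falls in codon 6: GGA → Gly.
After the substitution the codon is GGC → Gly.
Both encode Gly, so the change is synonymous.

silent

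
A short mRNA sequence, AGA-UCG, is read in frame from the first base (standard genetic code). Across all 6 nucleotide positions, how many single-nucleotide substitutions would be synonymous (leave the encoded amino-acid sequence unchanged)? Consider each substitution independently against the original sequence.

5

Codon 1 (AGA, Arg): 2 synonymous substitutions.
Codon 2 (UCG, Ser): 3 synonymous substitutions.
Total: 2 + 3 = 5.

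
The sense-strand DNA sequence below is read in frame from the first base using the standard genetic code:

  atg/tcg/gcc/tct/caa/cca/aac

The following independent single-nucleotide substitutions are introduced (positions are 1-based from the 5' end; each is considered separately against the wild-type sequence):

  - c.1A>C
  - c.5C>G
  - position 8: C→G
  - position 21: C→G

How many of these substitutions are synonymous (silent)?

Codon 1: ATG (Met) → CTG (Leu) — missense.
Codon 2: TCG (Ser) → TGG (Trp) — missense.
Codon 3: GCC (Ala) → GGC (Gly) — missense.
Codon 7: AAC (Asn) → AAG (Lys) — missense.
Synonymous: 0 of 4.

0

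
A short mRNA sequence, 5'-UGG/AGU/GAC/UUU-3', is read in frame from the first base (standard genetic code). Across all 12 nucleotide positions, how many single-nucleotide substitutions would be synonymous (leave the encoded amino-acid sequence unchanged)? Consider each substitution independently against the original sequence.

3

Codon 1 (UGG, Trp): 0 synonymous substitutions.
Codon 2 (AGU, Ser): 1 synonymous substitution.
Codon 3 (GAC, Asp): 1 synonymous substitution.
Codon 4 (UUU, Phe): 1 synonymous substitution.
Total: 0 + 1 + 1 + 1 = 3.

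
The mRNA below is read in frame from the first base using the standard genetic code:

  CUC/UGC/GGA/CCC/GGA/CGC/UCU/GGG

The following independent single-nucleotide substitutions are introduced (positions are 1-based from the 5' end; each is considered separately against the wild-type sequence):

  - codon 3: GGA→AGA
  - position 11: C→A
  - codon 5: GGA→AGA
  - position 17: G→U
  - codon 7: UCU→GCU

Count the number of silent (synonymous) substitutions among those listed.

Codon 3: GGA (Gly) → AGA (Arg) — missense.
Codon 4: CCC (Pro) → CAC (His) — missense.
Codon 5: GGA (Gly) → AGA (Arg) — missense.
Codon 6: CGC (Arg) → CUC (Leu) — missense.
Codon 7: UCU (Ser) → GCU (Ala) — missense.
Synonymous: 0 of 5.

0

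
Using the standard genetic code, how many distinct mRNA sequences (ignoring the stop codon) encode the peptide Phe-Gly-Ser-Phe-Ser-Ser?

3456

Phe: 2 codons.
Gly: 4 codons.
Ser: 6 codons.
Phe: 2 codons.
Ser: 6 codons.
Ser: 6 codons.
2 × 4 × 6 × 2 × 6 × 6 = 3456.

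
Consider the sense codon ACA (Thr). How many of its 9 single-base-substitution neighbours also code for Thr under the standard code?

Position 1: none → 0 synonymous.
Position 2: none → 0 synonymous.
Position 3: ACU, ACC, ACG → 3 synonymous.
Total: 0 + 0 + 3 = 3.

3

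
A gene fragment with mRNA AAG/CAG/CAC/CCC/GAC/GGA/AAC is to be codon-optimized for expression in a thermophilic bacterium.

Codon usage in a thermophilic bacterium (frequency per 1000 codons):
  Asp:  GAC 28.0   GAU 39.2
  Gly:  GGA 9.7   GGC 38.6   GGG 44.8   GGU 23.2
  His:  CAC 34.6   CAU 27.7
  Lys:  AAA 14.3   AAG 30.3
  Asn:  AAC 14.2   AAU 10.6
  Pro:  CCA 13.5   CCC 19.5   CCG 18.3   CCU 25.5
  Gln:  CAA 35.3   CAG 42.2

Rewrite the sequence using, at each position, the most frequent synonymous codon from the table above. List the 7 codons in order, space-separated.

AAG CAG CAC CCU GAU GGG AAC

Codon 1 (Lys): best is AAG at 30.3.
Codon 2 (Gln): best is CAG at 42.2.
Codon 3 (His): best is CAC at 34.6.
Codon 4 (Pro): best is CCU at 25.5.
Codon 5 (Asp): best is GAU at 39.2.
Codon 6 (Gly): best is GGG at 44.8.
Codon 7 (Asn): best is AAC at 14.2.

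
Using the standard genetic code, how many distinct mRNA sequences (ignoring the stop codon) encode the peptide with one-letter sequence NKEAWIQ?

Asn: 2 codons.
Lys: 2 codons.
Glu: 2 codons.
Ala: 4 codons.
Trp: 1 codon.
Ile: 3 codons.
Gln: 2 codons.
2 × 2 × 2 × 4 × 1 × 3 × 2 = 192.

192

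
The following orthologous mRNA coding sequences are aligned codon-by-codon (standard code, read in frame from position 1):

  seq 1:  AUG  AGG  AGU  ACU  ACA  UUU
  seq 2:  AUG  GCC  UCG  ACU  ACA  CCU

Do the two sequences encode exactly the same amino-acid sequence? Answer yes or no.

no

Codon 1: AUG Met / AUG Met — identical.
Codon 2: AGG Arg / GCC Ala — nonsynonymous.
Codon 3: AGU Ser / UCG Ser — synonymous.
Codon 4: ACU Thr / ACU Thr — identical.
Codon 5: ACA Thr / ACA Thr — identical.
Codon 6: UUU Phe / CCU Pro — nonsynonymous.
Nonsynonymous differences: 2 → different protein.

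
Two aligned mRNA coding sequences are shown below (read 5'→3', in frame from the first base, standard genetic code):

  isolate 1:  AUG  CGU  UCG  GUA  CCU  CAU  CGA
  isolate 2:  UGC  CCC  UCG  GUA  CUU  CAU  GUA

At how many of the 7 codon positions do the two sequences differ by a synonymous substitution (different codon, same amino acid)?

Codon 1: AUG Met / UGC Cys — nonsynonymous.
Codon 2: CGU Arg / CCC Pro — nonsynonymous.
Codon 3: UCG Ser / UCG Ser — identical.
Codon 4: GUA Val / GUA Val — identical.
Codon 5: CCU Pro / CUU Leu — nonsynonymous.
Codon 6: CAU His / CAU His — identical.
Codon 7: CGA Arg / GUA Val — nonsynonymous.
Synonymous differences: 0.

0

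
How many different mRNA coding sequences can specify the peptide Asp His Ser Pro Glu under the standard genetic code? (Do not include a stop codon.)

192

Asp: 2 codons.
His: 2 codons.
Ser: 6 codons.
Pro: 4 codons.
Glu: 2 codons.
2 × 2 × 6 × 4 × 2 = 192.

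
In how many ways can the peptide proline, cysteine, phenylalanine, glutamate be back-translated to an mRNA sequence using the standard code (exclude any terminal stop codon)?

32

Pro: 4 codons.
Cys: 2 codons.
Phe: 2 codons.
Glu: 2 codons.
4 × 2 × 2 × 2 = 32.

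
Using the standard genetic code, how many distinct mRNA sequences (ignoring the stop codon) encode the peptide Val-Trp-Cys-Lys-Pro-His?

128

Val: 4 codons.
Trp: 1 codon.
Cys: 2 codons.
Lys: 2 codons.
Pro: 4 codons.
His: 2 codons.
4 × 1 × 2 × 2 × 4 × 2 = 128.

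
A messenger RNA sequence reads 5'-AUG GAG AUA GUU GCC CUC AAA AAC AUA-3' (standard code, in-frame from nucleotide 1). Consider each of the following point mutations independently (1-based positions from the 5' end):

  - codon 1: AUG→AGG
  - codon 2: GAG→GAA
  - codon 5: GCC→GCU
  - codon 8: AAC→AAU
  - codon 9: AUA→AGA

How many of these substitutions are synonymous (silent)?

Codon 1: AUG (Met) → AGG (Arg) — missense.
Codon 2: GAG (Glu) → GAA (Glu) — synonymous.
Codon 5: GCC (Ala) → GCU (Ala) — synonymous.
Codon 8: AAC (Asn) → AAU (Asn) — synonymous.
Codon 9: AUA (Ile) → AGA (Arg) — missense.
Synonymous: 3 of 5.

3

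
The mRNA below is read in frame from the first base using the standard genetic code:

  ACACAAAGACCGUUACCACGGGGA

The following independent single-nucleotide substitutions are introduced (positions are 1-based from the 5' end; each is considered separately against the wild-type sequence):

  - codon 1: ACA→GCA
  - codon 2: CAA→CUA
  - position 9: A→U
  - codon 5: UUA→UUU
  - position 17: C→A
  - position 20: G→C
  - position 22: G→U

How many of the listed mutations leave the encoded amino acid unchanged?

Codon 1: ACA (Thr) → GCA (Ala) — missense.
Codon 2: CAA (Gln) → CUA (Leu) — missense.
Codon 3: AGA (Arg) → AGU (Ser) — missense.
Codon 5: UUA (Leu) → UUU (Phe) — missense.
Codon 6: CCA (Pro) → CAA (Gln) — missense.
Codon 7: CGG (Arg) → CCG (Pro) — missense.
Codon 8: GGA (Gly) → UGA (Stop) — nonsense.
Synonymous: 0 of 7.

0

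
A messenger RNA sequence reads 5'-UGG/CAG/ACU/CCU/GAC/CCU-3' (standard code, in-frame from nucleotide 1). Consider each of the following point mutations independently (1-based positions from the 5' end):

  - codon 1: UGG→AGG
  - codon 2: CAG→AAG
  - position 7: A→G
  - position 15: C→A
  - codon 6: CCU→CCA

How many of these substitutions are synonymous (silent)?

1

Codon 1: UGG (Trp) → AGG (Arg) — missense.
Codon 2: CAG (Gln) → AAG (Lys) — missense.
Codon 3: ACU (Thr) → GCU (Ala) — missense.
Codon 5: GAC (Asp) → GAA (Glu) — missense.
Codon 6: CCU (Pro) → CCA (Pro) — synonymous.
Synonymous: 1 of 5.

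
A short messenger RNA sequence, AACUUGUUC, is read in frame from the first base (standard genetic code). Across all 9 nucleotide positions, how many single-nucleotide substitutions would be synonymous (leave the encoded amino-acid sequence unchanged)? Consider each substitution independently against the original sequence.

Codon 1 (AAC, Asn): 1 synonymous substitution.
Codon 2 (UUG, Leu): 2 synonymous substitutions.
Codon 3 (UUC, Phe): 1 synonymous substitution.
Total: 1 + 2 + 1 = 4.

4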